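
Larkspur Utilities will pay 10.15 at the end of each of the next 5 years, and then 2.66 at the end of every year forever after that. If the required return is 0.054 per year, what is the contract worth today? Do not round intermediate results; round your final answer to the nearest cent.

81.33

PV of 5-year annuity: 10.15 × [1 − (1+0.054)^−5] / 0.054 = 43.46250
Perpetuity value at year 5: 2.66 / 0.054 = 49.25926
PV of perpetuity: 49.25926 / (1+0.054)^5 = 37.86909
Total PV = 43.46250 + 37.86909 = 81.33159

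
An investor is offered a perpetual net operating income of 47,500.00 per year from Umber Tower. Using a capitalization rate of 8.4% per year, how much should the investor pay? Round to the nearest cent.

565476.19

Level perpetuity: PV = C / r = 47,500.00 / 0.084 = 565,476.19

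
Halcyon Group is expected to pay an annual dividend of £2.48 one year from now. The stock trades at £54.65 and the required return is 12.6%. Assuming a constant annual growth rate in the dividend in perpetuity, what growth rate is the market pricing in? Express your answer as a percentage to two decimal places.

P = D₁/(r−g) ⇒ g = r − D₁/P = 0.126 − £2.48/£54.65 = 0.080620

8.06%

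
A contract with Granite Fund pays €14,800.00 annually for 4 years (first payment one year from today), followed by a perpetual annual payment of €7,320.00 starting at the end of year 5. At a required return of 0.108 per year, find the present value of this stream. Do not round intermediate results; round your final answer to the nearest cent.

€91083.52

PV of 4-year annuity: €14,800.00 × [1 − (1+0.108)^−4] / 0.108 = 46112.95642
Perpetuity value at year 4: €7,320.00 / 0.108 = 67777.77778
PV of perpetuity: 67777.77778 / (1+0.108)^4 = 44970.55879
Total PV = 46112.95642 + 44970.55879 = 91083.51521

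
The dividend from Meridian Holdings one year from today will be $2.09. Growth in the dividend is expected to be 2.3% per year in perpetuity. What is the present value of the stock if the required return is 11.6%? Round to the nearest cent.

Growing perpetuity: P = D₁ / (r − g) = $2.0900 / (0.116 − 0.023) = $22.47

$22.47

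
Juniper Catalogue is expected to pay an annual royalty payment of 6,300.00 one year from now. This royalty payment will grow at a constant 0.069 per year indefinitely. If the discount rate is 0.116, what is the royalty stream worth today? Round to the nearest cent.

134042.55

Growing perpetuity: P = D₁ / (r − g) = 6,300.0000 / (0.116 − 0.069) = 134,042.55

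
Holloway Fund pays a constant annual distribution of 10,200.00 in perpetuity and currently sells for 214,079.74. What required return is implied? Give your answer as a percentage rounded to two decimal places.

P = C/r ⇒ r = C/P = 10,200.00/214,079.74 = 0.047646

4.76%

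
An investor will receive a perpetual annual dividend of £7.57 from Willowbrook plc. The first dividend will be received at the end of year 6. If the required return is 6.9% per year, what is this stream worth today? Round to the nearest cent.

£78.59

Value at end of year 5: C / r = £7.57 / 0.069 = £109.7101
Discount to today: PV = £109.7101 / (1 + 0.069)^5 = £109.7101 / 1.396010 = £78.59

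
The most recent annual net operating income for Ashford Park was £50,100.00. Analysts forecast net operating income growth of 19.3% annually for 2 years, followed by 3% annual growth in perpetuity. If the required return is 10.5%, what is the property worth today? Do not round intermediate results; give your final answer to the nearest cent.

£914479.30

D_1 = 59769.30000
D_2 = 71304.77490
Terminal value at year 2: TV = D_2×(1+g_2)/(r−g_2) = 73443.91815/0.075 = 979252.24196
P_0 = D_1/(1+r)^1 + D_2/(1+r)^2 + TV/(1+r)^2
    = 54089.86425 + 58397.47335 + 801991.96737 = 914479.30498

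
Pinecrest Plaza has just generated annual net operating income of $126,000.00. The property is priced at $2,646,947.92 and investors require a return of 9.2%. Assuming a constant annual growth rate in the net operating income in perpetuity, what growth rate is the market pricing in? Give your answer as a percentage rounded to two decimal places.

4.24%

P = D₀(1+g)/(r−g) ⇒ P(r−g) = D₀(1+g) ⇒ g(P+D₀) = P·r − D₀
g = (P·r − D₀)/(P + D₀) = ($2,646,947.92×0.092 − $126,000.00) / ($2,646,947.92 + $126,000.00) = 0.042381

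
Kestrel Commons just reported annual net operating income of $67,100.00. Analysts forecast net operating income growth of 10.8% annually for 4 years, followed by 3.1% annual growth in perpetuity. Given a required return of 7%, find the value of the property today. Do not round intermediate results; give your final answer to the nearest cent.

$2332670.23

D_1 = 74346.80000
D_2 = 82376.25440
D_3 = 91272.88988
D_4 = 101130.36198
Terminal value at year 4: TV = D_4×(1+g_2)/(r−g_2) = 104265.40320/0.039 = 2673471.87700
P_0 = D_1/(1+r)^1 + D_2/(1+r)^2 + D_3/(1+r)^3 + D_4/(1+r)^4 + TV/(1+r)^4
    = 69482.99065 + 71950.61088 + 74505.86622 + 77151.86895 + 2039578.89451 = 2332670.23122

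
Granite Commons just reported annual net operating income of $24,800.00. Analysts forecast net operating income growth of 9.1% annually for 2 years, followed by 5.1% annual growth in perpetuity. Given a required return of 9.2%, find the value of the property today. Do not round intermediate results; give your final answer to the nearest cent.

D_1 = 27056.80000
D_2 = 29518.96880
Terminal value at year 2: TV = D_2×(1+g_2)/(r−g_2) = 31024.43621/0.041 = 756693.56607
P_0 = D_1/(1+r)^1 + D_2/(1+r)^2 + TV/(1+r)^2
    = 24777.28938 + 24754.59955 + 634563.02754 = 684094.91647

$684094.92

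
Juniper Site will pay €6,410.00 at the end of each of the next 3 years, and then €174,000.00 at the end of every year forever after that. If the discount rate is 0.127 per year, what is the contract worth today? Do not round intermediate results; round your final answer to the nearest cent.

PV of 3-year annuity: €6,410.00 × [1 − (1+0.127)^−3] / 0.127 = 15212.42045
Perpetuity value at year 3: €174,000.00 / 0.127 = 1370078.74016
PV of perpetuity: 1370078.74016 / (1+0.127)^3 = 957136.28183
Total PV = 15212.42045 + 957136.28183 = 972348.70227

€972348.70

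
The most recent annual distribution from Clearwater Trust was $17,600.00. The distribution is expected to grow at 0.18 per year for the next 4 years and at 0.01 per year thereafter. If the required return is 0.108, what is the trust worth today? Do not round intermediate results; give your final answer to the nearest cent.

$315937.89

D_1 = 20768.00000
D_2 = 24506.24000
D_3 = 28917.36320
D_4 = 34122.48858
Terminal value at year 4: TV = D_4×(1+g_2)/(r−g_2) = 34463.71346/0.098 = 351670.54553
P_0 = D_1/(1+r)^1 + D_2/(1+r)^2 + D_3/(1+r)^3 + D_4/(1+r)^4 + TV/(1+r)^4
    = 18743.68231 + 19961.68333 + 21258.83242 + 22640.27280 + 233333.42374 = 315937.89460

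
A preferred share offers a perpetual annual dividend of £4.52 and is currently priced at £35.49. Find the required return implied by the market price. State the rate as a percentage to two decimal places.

12.74%

P = C/r ⇒ r = C/P = £4.52/£35.49 = 0.127360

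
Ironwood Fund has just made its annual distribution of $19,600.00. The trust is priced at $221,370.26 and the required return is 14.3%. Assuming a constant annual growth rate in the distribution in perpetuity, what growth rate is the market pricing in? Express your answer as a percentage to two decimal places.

P = D₀(1+g)/(r−g) ⇒ P(r−g) = D₀(1+g) ⇒ g(P+D₀) = P·r − D₀
g = (P·r − D₀)/(P + D₀) = ($221,370.26×0.143 − $19,600.00) / ($221,370.26 + $19,600.00) = 0.050031

5.00%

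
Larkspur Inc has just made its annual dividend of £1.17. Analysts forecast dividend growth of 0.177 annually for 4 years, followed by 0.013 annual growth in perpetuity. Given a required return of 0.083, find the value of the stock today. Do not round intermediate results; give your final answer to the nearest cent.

£29.41

D_1 = 1.37709
D_2 = 1.62083
D_3 = 1.90772
D_4 = 2.24539
Terminal value at year 4: TV = D_4×(1+g_2)/(r−g_2) = 2.27458/0.07 = 32.49400
P_0 = D_1/(1+r)^1 + D_2/(1+r)^2 + D_3/(1+r)^3 + D_4/(1+r)^4 + TV/(1+r)^4
    = 1.27155 + 1.38192 + 1.50186 + 1.63222 + 23.62051 = 29.40806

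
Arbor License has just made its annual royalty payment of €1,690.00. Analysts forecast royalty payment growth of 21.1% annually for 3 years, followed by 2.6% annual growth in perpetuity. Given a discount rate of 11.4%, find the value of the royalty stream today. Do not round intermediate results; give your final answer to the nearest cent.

€31317.40

D_1 = 2046.59000
D_2 = 2478.42049
D_3 = 3001.36721
Terminal value at year 3: TV = D_3×(1+g_2)/(r−g_2) = 3079.40276/0.088 = 34993.21319
P_0 = D_1/(1+r)^1 + D_2/(1+r)^2 + D_3/(1+r)^3 + TV/(1+r)^3
    = 1837.15440 + 1997.12206 + 2171.01869 + 25312.10423 = 31317.39938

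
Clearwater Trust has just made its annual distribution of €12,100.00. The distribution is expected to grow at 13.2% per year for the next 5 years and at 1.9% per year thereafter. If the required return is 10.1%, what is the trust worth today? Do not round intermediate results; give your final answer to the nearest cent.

€238565.53

D_1 = 13697.20000
D_2 = 15505.23040
D_3 = 17551.92081
D_4 = 19868.77436
D_5 = 22491.45258
Terminal value at year 5: TV = D_5×(1+g_2)/(r−g_2) = 22918.79017/0.082 = 279497.44115
P_0 = D_1/(1+r)^1 + D_2/(1+r)^2 + D_3/(1+r)^3 + D_4/(1+r)^4 + D_5/(1+r)^5 + TV/(1+r)^5
    = 12440.69028 + 12790.97311 + 13151.11859 + 13521.40440 + 13902.11606 + 172759.22270 = 238565.52513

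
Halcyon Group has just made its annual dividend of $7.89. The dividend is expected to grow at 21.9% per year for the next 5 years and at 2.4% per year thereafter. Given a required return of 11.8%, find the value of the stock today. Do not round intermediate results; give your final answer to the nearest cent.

$183.97

D_1 = 9.61791
D_2 = 11.72423
D_3 = 14.29184
D_4 = 17.42175
D_5 = 21.23712
Terminal value at year 5: TV = D_5×(1+g_2)/(r−g_2) = 21.74681/0.094 = 231.34900
P_0 = D_1/(1+r)^1 + D_2/(1+r)^2 + D_3/(1+r)^3 + D_4/(1+r)^4 + D_5/(1+r)^5 + TV/(1+r)^5
    = 8.60278 + 9.37996 + 10.22734 + 11.15128 + 12.15868 + 132.45203 = 183.97207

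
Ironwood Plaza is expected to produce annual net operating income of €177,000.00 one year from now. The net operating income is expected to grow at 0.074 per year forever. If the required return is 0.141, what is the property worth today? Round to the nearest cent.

Growing perpetuity: P = D₁ / (r − g) = €177,000.0000 / (0.141 − 0.074) = €2,641,791.04

€2641791.04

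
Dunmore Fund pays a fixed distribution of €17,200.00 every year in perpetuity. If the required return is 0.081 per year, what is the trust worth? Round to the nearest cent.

€212345.68

Level perpetuity: PV = C / r = €17,200.00 / 0.081 = €212,345.68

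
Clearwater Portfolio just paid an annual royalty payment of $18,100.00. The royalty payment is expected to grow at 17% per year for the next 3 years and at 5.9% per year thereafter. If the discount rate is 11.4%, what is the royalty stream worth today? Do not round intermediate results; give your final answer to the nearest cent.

D_1 = 21177.00000
D_2 = 24777.09000
D_3 = 28989.19530
Terminal value at year 3: TV = D_3×(1+g_2)/(r−g_2) = 30699.55782/0.055 = 558173.77859
P_0 = D_1/(1+r)^1 + D_2/(1+r)^2 + D_3/(1+r)^3 + TV/(1+r)^3
    = 19009.87433 + 19965.48740 + 20969.13847 + 403751.22983 = 463695.73003

$463695.73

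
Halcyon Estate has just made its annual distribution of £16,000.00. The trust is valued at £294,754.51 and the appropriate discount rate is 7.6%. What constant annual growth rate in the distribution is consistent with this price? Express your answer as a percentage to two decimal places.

P = D₀(1+g)/(r−g) ⇒ P(r−g) = D₀(1+g) ⇒ g(P+D₀) = P·r − D₀
g = (P·r − D₀)/(P + D₀) = (£294,754.51×0.076 − £16,000.00) / (£294,754.51 + £16,000.00) = 0.020599

2.06%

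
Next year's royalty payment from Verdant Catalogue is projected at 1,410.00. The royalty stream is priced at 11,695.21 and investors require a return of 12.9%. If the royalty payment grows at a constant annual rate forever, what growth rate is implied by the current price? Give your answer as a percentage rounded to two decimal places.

0.84%

P = D₁/(r−g) ⇒ g = r − D₁/P = 0.129 − 1,410.00/11,695.21 = 0.008438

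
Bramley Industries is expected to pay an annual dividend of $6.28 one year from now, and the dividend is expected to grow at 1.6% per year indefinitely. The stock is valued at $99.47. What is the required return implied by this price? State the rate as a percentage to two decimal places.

P = D₁/(r − g) ⇒ r = D₁/P + g = $6.2800/$99.47 + 0.016 = 0.063135 + 0.016 = 0.079135

7.91%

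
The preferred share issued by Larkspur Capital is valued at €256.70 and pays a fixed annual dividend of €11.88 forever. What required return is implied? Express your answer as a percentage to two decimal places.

4.63%

P = C/r ⇒ r = C/P = €11.88/€256.70 = 0.046280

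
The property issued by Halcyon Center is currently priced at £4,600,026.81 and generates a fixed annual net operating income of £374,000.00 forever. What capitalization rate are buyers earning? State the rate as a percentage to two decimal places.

8.13%

P = C/r ⇒ r = C/P = £374,000.00/£4,600,026.81 = 0.081304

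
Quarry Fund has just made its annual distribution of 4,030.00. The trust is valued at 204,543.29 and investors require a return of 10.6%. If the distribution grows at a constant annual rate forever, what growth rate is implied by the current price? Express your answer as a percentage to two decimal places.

P = D₀(1+g)/(r−g) ⇒ P(r−g) = D₀(1+g) ⇒ g(P+D₀) = P·r − D₀
g = (P·r − D₀)/(P + D₀) = (204,543.29×0.106 − 4,030.00) / (204,543.29 + 4,030.00) = 0.084630

8.46%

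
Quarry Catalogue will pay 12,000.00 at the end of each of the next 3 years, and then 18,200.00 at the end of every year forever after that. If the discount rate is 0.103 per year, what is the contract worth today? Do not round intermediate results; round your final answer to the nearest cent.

161361.62

PV of 3-year annuity: 12,000.00 × [1 − (1+0.103)^−3] / 0.103 = 29685.31366
Perpetuity value at year 3: 18,200.00 / 0.103 = 176699.02913
PV of perpetuity: 176699.02913 / (1+0.103)^3 = 131676.30341
Total PV = 29685.31366 + 131676.30341 = 161361.61707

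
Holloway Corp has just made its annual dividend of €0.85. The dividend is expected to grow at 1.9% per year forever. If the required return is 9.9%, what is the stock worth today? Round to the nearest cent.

D₁ = D₀ × (1 + g) = €0.85 × 1.019 = €0.8662
Growing perpetuity: P = D₁ / (r − g) = €0.8662 / (0.099 − 0.019) = €10.83

€10.83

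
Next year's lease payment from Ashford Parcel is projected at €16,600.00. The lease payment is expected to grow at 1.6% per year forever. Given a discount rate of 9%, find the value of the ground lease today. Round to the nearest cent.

Growing perpetuity: P = D₁ / (r − g) = €16,600.0000 / (0.09 − 0.016) = €224,324.32

€224324.32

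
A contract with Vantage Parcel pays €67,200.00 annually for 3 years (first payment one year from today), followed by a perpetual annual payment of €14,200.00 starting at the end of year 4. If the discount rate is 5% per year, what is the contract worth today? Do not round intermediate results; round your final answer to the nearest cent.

€428332.15

PV of 3-year annuity: €67,200.00 × [1 − (1+0.05)^−3] / 0.05 = 183002.26757
Perpetuity value at year 3: €14,200.00 / 0.05 = 284000.00000
PV of perpetuity: 284000.00000 / (1+0.05)^3 = 245329.87798
Total PV = 183002.26757 + 245329.87798 = 428332.14556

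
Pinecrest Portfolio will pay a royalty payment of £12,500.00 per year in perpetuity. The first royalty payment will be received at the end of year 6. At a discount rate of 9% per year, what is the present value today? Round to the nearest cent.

£90268.25

Value at end of year 5: C / r = £12,500.00 / 0.09 = £138,888.8889
Discount to today: PV = £138,888.8889 / (1 + 0.09)^5 = £138,888.8889 / 1.538624 = £90,268.25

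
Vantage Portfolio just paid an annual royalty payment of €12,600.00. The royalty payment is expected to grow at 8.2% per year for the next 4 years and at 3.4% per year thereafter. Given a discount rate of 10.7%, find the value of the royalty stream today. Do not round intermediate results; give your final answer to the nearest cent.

€210505.15

D_1 = 13633.20000
D_2 = 14751.12240
D_3 = 15960.71444
D_4 = 17269.49302
Terminal value at year 4: TV = D_4×(1+g_2)/(r−g_2) = 17856.65578/0.073 = 244611.72306
P_0 = D_1/(1+r)^1 + D_2/(1+r)^2 + D_3/(1+r)^3 + D_4/(1+r)^4 + TV/(1+r)^4
    = 12315.44715 + 12037.32052 + 11765.47498 + 11499.76868 + 162887.13451 = 210505.14586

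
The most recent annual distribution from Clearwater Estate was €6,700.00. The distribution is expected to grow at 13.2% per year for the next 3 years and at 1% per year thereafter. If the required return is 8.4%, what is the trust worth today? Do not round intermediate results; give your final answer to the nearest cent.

D_1 = 7584.40000
D_2 = 8585.54080
D_3 = 9718.83219
Terminal value at year 3: TV = D_3×(1+g_2)/(r−g_2) = 9816.02051/0.074 = 132648.92578
P_0 = D_1/(1+r)^1 + D_2/(1+r)^2 + D_3/(1+r)^3 + TV/(1+r)^3
    = 6996.67897 + 7306.49501 + 7630.02984 + 104139.59652 = 126072.80034

€126072.80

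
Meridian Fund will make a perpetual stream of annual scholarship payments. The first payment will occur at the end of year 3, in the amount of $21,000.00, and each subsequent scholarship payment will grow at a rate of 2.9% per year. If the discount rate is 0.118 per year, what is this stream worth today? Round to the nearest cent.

Value at end of year 2: C₁ / (r − g) = $21,000.00 / (0.118 − 0.029) = $235,955.0562
Discount to today: PV = $235,955.0562 / (1 + 0.118)^2 = $235,955.0562 / 1.249924 = $188,775.52

$188775.52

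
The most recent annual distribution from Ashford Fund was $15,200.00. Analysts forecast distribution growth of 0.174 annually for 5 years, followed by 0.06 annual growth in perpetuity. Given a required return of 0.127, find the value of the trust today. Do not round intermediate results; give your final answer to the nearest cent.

D_1 = 17844.80000
D_2 = 20949.79520
D_3 = 24595.05956
D_4 = 28874.59993
D_5 = 33898.78032
Terminal value at year 5: TV = D_5×(1+g_2)/(r−g_2) = 35932.70714/0.067 = 536309.06173
P_0 = D_1/(1+r)^1 + D_2/(1+r)^2 + D_3/(1+r)^3 + D_4/(1+r)^4 + D_5/(1+r)^5 + TV/(1+r)^5
    = 15833.89530 + 16494.22633 + 17182.09558 + 17898.65147 + 18645.09035 + 294982.02648 = 381035.98552

$381035.99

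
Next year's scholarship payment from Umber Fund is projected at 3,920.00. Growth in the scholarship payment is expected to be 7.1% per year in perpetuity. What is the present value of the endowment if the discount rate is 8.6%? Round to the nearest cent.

Growing perpetuity: P = D₁ / (r − g) = 3,920.0000 / (0.086 − 0.071) = 261,333.33

261333.33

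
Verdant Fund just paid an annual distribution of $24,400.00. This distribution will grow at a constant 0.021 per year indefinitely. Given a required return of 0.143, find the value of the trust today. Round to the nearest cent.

D₁ = D₀ × (1 + g) = $24,400.00 × 1.021 = $24,912.4000
Growing perpetuity: P = D₁ / (r − g) = $24,912.4000 / (0.143 − 0.021) = $204,200.00

$204200.00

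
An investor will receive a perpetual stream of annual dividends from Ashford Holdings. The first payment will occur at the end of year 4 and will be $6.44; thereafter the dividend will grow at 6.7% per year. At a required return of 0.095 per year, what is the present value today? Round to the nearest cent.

$175.18

Value at end of year 3: C₁ / (r − g) = $6.44 / (0.095 − 0.067) = $230.0000
Discount to today: PV = $230.0000 / (1 + 0.095)^3 = $230.0000 / 1.312932 = $175.18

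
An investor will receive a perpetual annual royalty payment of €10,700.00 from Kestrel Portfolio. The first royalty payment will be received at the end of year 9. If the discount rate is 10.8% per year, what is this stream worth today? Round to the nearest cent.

€43615.61

Value at end of year 8: C / r = €10,700.00 / 0.108 = €99,074.0741
Discount to today: PV = €99,074.0741 / (1 + 0.108)^8 = €99,074.0741 / 2.271528 = €43,615.61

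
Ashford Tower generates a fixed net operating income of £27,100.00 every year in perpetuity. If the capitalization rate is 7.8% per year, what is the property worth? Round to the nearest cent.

Level perpetuity: PV = C / r = £27,100.00 / 0.078 = £347,435.90

£347435.90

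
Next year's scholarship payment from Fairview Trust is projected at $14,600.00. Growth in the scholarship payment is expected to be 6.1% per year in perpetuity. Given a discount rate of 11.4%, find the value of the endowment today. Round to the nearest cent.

Growing perpetuity: P = D₁ / (r − g) = $14,600.0000 / (0.114 − 0.061) = $275,471.70

$275471.70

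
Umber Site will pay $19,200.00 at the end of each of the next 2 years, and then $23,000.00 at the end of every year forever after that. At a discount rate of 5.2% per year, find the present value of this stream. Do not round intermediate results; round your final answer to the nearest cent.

PV of 2-year annuity: $19,200.00 × [1 − (1+0.052)^−2] / 0.052 = 35599.76290
Perpetuity value at year 2: $23,000.00 / 0.052 = 442307.69231
PV of perpetuity: 442307.69231 / (1+0.052)^2 = 399662.14300
Total PV = 35599.76290 + 399662.14300 = 435261.90590

$435261.91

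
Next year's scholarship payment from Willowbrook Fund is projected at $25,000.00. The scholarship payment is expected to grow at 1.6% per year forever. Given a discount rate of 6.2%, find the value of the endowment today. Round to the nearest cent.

$543478.26

Growing perpetuity: P = D₁ / (r − g) = $25,000.0000 / (0.062 − 0.016) = $543,478.26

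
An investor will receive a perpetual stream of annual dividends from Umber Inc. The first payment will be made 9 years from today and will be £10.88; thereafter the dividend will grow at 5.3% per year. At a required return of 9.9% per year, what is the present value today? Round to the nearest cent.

Value at end of year 8: C₁ / (r − g) = £10.88 / (0.099 − 0.053) = £236.5217
Discount to today: PV = £236.5217 / (1 + 0.099)^8 = £236.5217 / 2.128049 = £111.14

£111.14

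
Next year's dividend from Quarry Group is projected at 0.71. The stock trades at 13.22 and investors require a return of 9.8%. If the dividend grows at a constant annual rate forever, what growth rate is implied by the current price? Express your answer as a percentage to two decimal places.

P = D₁/(r−g) ⇒ g = r − D₁/P = 0.098 − 0.71/13.22 = 0.044293

4.43%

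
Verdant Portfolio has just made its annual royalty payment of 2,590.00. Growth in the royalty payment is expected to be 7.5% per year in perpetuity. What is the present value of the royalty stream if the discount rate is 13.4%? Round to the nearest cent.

D₁ = D₀ × (1 + g) = 2,590.00 × 1.075 = 2,784.2500
Growing perpetuity: P = D₁ / (r − g) = 2,784.2500 / (0.134 − 0.075) = 47,190.68

47190.68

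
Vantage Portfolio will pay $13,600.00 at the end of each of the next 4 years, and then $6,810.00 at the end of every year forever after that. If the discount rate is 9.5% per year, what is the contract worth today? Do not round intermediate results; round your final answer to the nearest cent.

PV of 4-year annuity: $13,600.00 × [1 − (1+0.095)^−4] / 0.095 = 43580.94325
Perpetuity value at year 4: $6,810.00 / 0.095 = 71684.21053
PV of perpetuity: 71684.21053 / (1+0.095)^4 = 49861.69409
Total PV = 43580.94325 + 49861.69409 = 93442.63734

$93442.64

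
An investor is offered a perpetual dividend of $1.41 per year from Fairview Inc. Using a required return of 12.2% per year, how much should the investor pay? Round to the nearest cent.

$11.56

Level perpetuity: PV = C / r = $1.41 / 0.122 = $11.56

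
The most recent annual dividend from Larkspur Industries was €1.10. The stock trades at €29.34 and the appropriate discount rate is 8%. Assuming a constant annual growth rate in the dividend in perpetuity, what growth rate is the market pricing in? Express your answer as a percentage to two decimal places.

P = D₀(1+g)/(r−g) ⇒ P(r−g) = D₀(1+g) ⇒ g(P+D₀) = P·r − D₀
g = (P·r − D₀)/(P + D₀) = (€29.34×0.08 − €1.10) / (€29.34 + €1.10) = 0.040972

4.10%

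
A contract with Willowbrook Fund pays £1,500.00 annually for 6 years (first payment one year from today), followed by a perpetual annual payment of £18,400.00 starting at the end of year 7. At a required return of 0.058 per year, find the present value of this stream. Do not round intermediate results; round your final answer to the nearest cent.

£233613.83

PV of 6-year annuity: £1,500.00 × [1 − (1+0.058)^−6] / 0.058 = 7422.56393
Perpetuity value at year 6: £18,400.00 / 0.058 = 317241.37931
PV of perpetuity: 317241.37931 / (1+0.058)^6 = 226191.26178
Total PV = 7422.56393 + 226191.26178 = 233613.82571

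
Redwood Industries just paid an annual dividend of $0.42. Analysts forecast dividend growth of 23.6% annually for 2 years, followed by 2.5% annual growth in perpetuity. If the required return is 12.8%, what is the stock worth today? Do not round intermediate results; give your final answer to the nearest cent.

$5.98

D_1 = 0.51912
D_2 = 0.64163
Terminal value at year 2: TV = D_2×(1+g_2)/(r−g_2) = 0.65767/0.103 = 6.38518
P_0 = D_1/(1+r)^1 + D_2/(1+r)^2 + TV/(1+r)^2
    = 0.46021 + 0.50428 + 5.01828 = 5.98277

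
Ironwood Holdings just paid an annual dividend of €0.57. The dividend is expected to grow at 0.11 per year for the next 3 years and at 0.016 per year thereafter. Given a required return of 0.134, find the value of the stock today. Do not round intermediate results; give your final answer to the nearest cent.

€6.24

D_1 = 0.63270
D_2 = 0.70230
D_3 = 0.77955
Terminal value at year 3: TV = D_3×(1+g_2)/(r−g_2) = 0.79202/0.118 = 6.71205
P_0 = D_1/(1+r)^1 + D_2/(1+r)^2 + D_3/(1+r)^3 + TV/(1+r)^3
    = 0.55794 + 0.54613 + 0.53457 + 4.60274 = 6.24137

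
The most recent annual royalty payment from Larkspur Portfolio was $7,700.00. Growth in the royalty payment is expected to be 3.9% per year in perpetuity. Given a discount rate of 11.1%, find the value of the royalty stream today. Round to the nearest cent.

D₁ = D₀ × (1 + g) = $7,700.00 × 1.039 = $8,000.3000
Growing perpetuity: P = D₁ / (r − g) = $8,000.3000 / (0.111 − 0.039) = $111,115.28

$111115.28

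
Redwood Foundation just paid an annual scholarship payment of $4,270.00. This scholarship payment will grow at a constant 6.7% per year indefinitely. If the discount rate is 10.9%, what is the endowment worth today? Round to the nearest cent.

D₁ = D₀ × (1 + g) = $4,270.00 × 1.067 = $4,556.0900
Growing perpetuity: P = D₁ / (r − g) = $4,556.0900 / (0.109 − 0.067) = $108,478.33

$108478.33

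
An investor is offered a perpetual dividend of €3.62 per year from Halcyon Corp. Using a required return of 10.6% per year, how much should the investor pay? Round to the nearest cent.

€34.15

Level perpetuity: PV = C / r = €3.62 / 0.106 = €34.15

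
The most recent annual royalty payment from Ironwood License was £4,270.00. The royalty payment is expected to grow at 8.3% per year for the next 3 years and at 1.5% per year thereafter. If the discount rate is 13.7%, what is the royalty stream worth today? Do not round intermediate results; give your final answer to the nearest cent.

£42331.27

D_1 = 4624.41000
D_2 = 5008.23603
D_3 = 5423.91962
Terminal value at year 3: TV = D_3×(1+g_2)/(r−g_2) = 5505.27841/0.122 = 45125.23291
P_0 = D_1/(1+r)^1 + D_2/(1+r)^2 + D_3/(1+r)^3 + TV/(1+r)^3
    = 4067.20317 + 3874.03784 + 3690.04660 + 30699.97787 = 42331.26548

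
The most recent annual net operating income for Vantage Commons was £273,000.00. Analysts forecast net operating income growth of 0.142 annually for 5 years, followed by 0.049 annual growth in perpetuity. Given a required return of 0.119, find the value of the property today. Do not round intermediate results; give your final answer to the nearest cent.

D_1 = 311766.00000
D_2 = 356036.77200
D_3 = 406593.99362
D_4 = 464330.34072
D_5 = 530265.24910
Terminal value at year 5: TV = D_5×(1+g_2)/(r−g_2) = 556248.24631/0.07 = 7946403.51867
P_0 = D_1/(1+r)^1 + D_2/(1+r)^2 + D_3/(1+r)^3 + D_4/(1+r)^4 + D_5/(1+r)^5 + TV/(1+r)^5
    = 278611.26005 + 284337.85432 + 290182.15338 + 296146.57655 + 302233.59287 + 4529186.27026 = 5980697.70743

£5980697.71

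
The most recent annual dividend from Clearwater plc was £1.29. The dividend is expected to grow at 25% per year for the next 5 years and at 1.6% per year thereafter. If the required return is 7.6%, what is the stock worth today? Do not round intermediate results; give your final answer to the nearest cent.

D_1 = 1.61250
D_2 = 2.01562
D_3 = 2.51953
D_4 = 3.14941
D_5 = 3.93677
Terminal value at year 5: TV = D_5×(1+g_2)/(r−g_2) = 3.99976/0.06 = 66.66260
P_0 = D_1/(1+r)^1 + D_2/(1+r)^2 + D_3/(1+r)^3 + D_4/(1+r)^4 + D_5/(1+r)^5 + TV/(1+r)^5
    = 1.49861 + 1.74095 + 2.02247 + 2.34953 + 2.72947 + 46.21904 = 56.56006

£56.56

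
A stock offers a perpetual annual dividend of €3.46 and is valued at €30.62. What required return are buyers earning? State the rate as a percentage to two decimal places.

P = C/r ⇒ r = C/P = €3.46/€30.62 = 0.112998

11.30%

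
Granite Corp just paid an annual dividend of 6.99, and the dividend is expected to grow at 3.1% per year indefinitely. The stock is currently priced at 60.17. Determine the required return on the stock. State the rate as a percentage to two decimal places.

D₁ = 6.99 × 1.031 = 7.2067
P = D₁/(r − g) ⇒ r = D₁/P + g = 7.2067/60.17 + 0.031 = 0.119772 + 0.031 = 0.150772

15.08%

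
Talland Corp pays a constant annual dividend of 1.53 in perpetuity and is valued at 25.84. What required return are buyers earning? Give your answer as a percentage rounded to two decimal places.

5.92%

P = C/r ⇒ r = C/P = 1.53/25.84 = 0.059211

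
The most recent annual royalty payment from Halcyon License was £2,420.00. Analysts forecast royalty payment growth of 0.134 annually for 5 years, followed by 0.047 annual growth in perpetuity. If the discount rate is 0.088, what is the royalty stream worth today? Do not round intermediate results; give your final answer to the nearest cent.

£89739.00

D_1 = 2744.28000
D_2 = 3112.01352
D_3 = 3529.02333
D_4 = 4001.91246
D_5 = 4538.16873
Terminal value at year 5: TV = D_5×(1+g_2)/(r−g_2) = 4751.46266/0.041 = 115889.33311
P_0 = D_1/(1+r)^1 + D_2/(1+r)^2 + D_3/(1+r)^3 + D_4/(1+r)^4 + D_5/(1+r)^5 + TV/(1+r)^5
    = 2522.31618 + 2628.95822 + 2740.10903 + 2855.95923 + 2976.70750 + 76014.94523 = 89738.99538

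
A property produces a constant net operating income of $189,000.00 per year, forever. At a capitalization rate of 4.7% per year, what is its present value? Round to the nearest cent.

$4021276.60

Level perpetuity: PV = C / r = $189,000.00 / 0.047 = $4,021,276.60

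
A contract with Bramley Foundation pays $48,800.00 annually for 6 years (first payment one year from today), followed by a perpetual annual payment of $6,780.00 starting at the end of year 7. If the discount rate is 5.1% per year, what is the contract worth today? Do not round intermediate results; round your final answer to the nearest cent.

PV of 6-year annuity: $48,800.00 × [1 − (1+0.051)^−6] / 0.051 = 246903.61315
Perpetuity value at year 6: $6,780.00 / 0.051 = 132941.17647
PV of perpetuity: 132941.17647 / (1+0.051)^6 = 98637.76464
Total PV = 246903.61315 + 98637.76464 = 345541.37779

$345541.38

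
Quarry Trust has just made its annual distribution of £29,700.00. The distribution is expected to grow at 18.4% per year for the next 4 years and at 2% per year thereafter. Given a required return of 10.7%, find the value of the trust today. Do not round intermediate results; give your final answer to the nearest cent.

D_1 = 35164.80000
D_2 = 41635.12320
D_3 = 49295.98587
D_4 = 58366.44727
Terminal value at year 4: TV = D_4×(1+g_2)/(r−g_2) = 59533.77621/0.087 = 684296.27832
P_0 = D_1/(1+r)^1 + D_2/(1+r)^2 + D_3/(1+r)^3 + D_4/(1+r)^4 + TV/(1+r)^4
    = 31765.85366 + 33975.40265 + 36338.64204 + 38866.26213 + 455673.41802 = 596619.57849

£596619.58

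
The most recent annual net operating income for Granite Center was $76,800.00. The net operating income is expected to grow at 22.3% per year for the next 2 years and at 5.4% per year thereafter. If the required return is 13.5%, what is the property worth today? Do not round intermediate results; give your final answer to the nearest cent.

D_1 = 93926.40000
D_2 = 114871.98720
Terminal value at year 2: TV = D_2×(1+g_2)/(r−g_2) = 121075.07451/0.081 = 1494754.00628
P_0 = D_1/(1+r)^1 + D_2/(1+r)^2 + TV/(1+r)^2
    = 82754.53744 + 89170.74828 + 1160320.60105 = 1332245.88677

$1332245.89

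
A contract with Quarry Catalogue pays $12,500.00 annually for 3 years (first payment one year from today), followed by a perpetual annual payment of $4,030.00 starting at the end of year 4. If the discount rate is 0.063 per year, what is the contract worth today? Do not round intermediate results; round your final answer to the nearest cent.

PV of 3-year annuity: $12,500.00 × [1 − (1+0.063)^−3] / 0.063 = 33228.05507
Perpetuity value at year 3: $4,030.00 / 0.063 = 63968.25397
PV of perpetuity: 63968.25397 / (1+0.063)^3 = 53255.52902
Total PV = 33228.05507 + 53255.52902 = 86483.58408

$86483.58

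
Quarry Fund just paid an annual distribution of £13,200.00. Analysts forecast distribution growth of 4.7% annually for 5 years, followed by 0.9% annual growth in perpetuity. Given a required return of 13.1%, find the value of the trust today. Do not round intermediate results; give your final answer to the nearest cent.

£126892.75

D_1 = 13820.40000
D_2 = 14469.95880
D_3 = 15150.04686
D_4 = 15862.09907
D_5 = 16607.61772
Terminal value at year 5: TV = D_5×(1+g_2)/(r−g_2) = 16757.08628/0.122 = 137353.16624
P_0 = D_1/(1+r)^1 + D_2/(1+r)^2 + D_3/(1+r)^3 + D_4/(1+r)^4 + D_5/(1+r)^5 + TV/(1+r)^5
    = 12219.62865 + 11312.07002 + 10471.91628 + 9694.16122 + 8974.17047 + 74220.80331 = 126892.74996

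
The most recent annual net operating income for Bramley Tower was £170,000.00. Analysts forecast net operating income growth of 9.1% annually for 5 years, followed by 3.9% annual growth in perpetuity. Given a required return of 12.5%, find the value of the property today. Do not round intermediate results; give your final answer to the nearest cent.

D_1 = 185470.00000
D_2 = 202347.77000
D_3 = 220761.41707
D_4 = 240850.70602
D_5 = 262768.12027
Terminal value at year 5: TV = D_5×(1+g_2)/(r−g_2) = 273016.07696/0.086 = 3174605.54607
P_0 = D_1/(1+r)^1 + D_2/(1+r)^2 + D_3/(1+r)^3 + D_4/(1+r)^4 + D_5/(1+r)^5 + TV/(1+r)^5
    = 164862.22222 + 159879.71951 + 155047.79909 + 150361.91006 + 145817.63900 + 1761680.54554 = 2537649.83541

£2537649.84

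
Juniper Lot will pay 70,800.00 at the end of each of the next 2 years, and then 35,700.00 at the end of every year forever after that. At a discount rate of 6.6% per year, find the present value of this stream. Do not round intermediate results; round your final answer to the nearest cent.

604724.13

PV of 2-year annuity: 70,800.00 × [1 − (1+0.066)^−2] / 0.066 = 128720.92900
Perpetuity value at year 2: 35,700.00 / 0.066 = 540909.09091
PV of perpetuity: 540909.09091 / (1+0.066)^2 = 476003.19874
Total PV = 128720.92900 + 476003.19874 = 604724.12775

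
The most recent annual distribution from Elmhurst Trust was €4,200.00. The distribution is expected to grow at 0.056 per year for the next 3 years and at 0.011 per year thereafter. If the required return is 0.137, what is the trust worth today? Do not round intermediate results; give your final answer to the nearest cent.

D_1 = 4435.20000
D_2 = 4683.57120
D_3 = 4945.85119
Terminal value at year 3: TV = D_3×(1+g_2)/(r−g_2) = 5000.25555/0.126 = 39684.56786
P_0 = D_1/(1+r)^1 + D_2/(1+r)^2 + D_3/(1+r)^3 + TV/(1+r)^3
    = 3900.79156 + 3622.89875 + 3364.80306 + 26998.53888 = 37887.03225

€37887.03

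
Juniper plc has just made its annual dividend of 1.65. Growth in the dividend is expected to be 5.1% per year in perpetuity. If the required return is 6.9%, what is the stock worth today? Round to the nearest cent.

D₁ = D₀ × (1 + g) = 1.65 × 1.051 = 1.7342
Growing perpetuity: P = D₁ / (r − g) = 1.7342 / (0.069 − 0.051) = 96.34

96.34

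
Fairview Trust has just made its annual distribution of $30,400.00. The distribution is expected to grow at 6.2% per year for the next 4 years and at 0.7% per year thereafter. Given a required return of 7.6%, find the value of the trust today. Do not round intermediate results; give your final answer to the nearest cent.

$538715.95

D_1 = 32284.80000
D_2 = 34286.45760
D_3 = 36412.21797
D_4 = 38669.77549
Terminal value at year 4: TV = D_4×(1+g_2)/(r−g_2) = 38940.46391/0.069 = 564354.54948
P_0 = D_1/(1+r)^1 + D_2/(1+r)^2 + D_3/(1+r)^3 + D_4/(1+r)^4 + TV/(1+r)^4
    = 30004.46097 + 29614.06835 + 29228.75519 + 28848.45541 + 421020.21150 = 538715.95142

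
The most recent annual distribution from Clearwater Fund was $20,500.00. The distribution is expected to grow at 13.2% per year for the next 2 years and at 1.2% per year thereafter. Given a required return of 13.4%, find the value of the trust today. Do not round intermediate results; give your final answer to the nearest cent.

D_1 = 23206.00000
D_2 = 26269.19200
Terminal value at year 2: TV = D_2×(1+g_2)/(r−g_2) = 26584.42230/0.122 = 217905.10085
P_0 = D_1/(1+r)^1 + D_2/(1+r)^2 + TV/(1+r)^2
    = 20463.84480 + 20427.75336 + 169449.88853 = 210341.48669

$210341.49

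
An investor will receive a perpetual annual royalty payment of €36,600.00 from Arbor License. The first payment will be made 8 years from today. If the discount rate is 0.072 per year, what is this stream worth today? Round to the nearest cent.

€312453.28

Value at end of year 7: C / r = €36,600.00 / 0.072 = €508,333.3333
Discount to today: PV = €508,333.3333 / (1 + 0.072)^7 = €508,333.3333 / 1.626910 = €312,453.28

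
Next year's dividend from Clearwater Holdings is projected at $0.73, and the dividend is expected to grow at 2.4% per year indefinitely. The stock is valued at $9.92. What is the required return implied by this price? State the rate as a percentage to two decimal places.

9.76%

P = D₁/(r − g) ⇒ r = D₁/P + g = $0.7300/$9.92 + 0.024 = 0.073589 + 0.024 = 0.097589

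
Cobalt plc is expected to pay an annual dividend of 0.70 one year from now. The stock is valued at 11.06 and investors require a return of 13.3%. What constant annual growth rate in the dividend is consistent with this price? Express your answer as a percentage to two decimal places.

6.97%

P = D₁/(r−g) ⇒ g = r − D₁/P = 0.133 − 0.70/11.06 = 0.069709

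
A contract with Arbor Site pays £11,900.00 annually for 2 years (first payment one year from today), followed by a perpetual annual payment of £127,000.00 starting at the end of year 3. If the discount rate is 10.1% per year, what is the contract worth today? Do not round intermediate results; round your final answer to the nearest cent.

PV of 2-year annuity: £11,900.00 × [1 − (1+0.101)^−2] / 0.101 = 20625.20985
Perpetuity value at year 2: £127,000.00 / 0.101 = 1257425.74257
PV of perpetuity: 1257425.74257 / (1+0.101)^2 = 1037307.95683
Total PV = 20625.20985 + 1037307.95683 = 1057933.16667

£1057933.17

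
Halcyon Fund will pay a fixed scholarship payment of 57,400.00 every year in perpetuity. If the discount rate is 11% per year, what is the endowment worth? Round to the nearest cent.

Level perpetuity: PV = C / r = 57,400.00 / 0.11 = 521,818.18

521818.18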